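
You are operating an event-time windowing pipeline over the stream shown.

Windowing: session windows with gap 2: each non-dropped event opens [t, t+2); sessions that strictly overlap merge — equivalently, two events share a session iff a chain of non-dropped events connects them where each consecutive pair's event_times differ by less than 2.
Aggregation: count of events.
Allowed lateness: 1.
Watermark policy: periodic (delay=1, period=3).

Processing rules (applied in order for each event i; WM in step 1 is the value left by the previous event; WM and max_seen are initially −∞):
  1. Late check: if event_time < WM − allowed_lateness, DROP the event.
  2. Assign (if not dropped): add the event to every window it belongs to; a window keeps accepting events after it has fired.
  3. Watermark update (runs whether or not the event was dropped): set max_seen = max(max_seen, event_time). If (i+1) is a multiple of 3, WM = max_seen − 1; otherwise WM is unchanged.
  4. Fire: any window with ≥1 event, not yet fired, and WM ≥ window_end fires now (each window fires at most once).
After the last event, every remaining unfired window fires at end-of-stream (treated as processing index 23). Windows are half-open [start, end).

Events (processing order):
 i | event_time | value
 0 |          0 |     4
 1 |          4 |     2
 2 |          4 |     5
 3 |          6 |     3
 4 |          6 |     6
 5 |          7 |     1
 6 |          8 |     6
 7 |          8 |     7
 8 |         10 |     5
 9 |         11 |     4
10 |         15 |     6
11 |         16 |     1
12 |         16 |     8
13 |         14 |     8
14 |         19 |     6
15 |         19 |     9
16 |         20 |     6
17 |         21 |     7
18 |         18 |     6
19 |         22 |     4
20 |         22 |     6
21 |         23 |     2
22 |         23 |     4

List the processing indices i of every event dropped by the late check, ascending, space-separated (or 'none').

i=0 t=0 v=4: → [0,2); WM=−∞
i=1 t=4 v=2: → [4,6); WM=−∞
i=2 t=4 v=5: → [4,6); WM=3
i=3 t=6 v=3: → [6,8); WM=3
i=4 t=6 v=6: → [6,8); WM=3
i=5 t=7 v=1: → [6,9); WM=6
i=6 t=8 v=6: → [6,10); WM=6
i=7 t=8 v=7: → [6,10); WM=6
i=8 t=10 v=5: → [10,12); WM=9
i=9 t=11 v=4: → [10,13); WM=9
i=10 t=15 v=6: → [15,17); WM=9
i=11 t=16 v=1: → [15,18); WM=15
i=12 t=16 v=8: → [15,18); WM=15
i=13 t=14 v=8: → [14,18); WM=15
i=14 t=19 v=6: → [19,21); WM=18
i=15 t=19 v=9: → [19,21); WM=18
i=16 t=20 v=6: → [19,22); WM=18
i=17 t=21 v=7: → [19,23); WM=20
i=18 t=18 v=6: DROP (t<20-1); WM=20
i=19 t=22 v=4: → [19,24); WM=20
i=20 t=22 v=6: → [19,24); WM=21
i=21 t=23 v=2: → [19,25); WM=21
i=22 t=23 v=4: → [19,25); WM=21

18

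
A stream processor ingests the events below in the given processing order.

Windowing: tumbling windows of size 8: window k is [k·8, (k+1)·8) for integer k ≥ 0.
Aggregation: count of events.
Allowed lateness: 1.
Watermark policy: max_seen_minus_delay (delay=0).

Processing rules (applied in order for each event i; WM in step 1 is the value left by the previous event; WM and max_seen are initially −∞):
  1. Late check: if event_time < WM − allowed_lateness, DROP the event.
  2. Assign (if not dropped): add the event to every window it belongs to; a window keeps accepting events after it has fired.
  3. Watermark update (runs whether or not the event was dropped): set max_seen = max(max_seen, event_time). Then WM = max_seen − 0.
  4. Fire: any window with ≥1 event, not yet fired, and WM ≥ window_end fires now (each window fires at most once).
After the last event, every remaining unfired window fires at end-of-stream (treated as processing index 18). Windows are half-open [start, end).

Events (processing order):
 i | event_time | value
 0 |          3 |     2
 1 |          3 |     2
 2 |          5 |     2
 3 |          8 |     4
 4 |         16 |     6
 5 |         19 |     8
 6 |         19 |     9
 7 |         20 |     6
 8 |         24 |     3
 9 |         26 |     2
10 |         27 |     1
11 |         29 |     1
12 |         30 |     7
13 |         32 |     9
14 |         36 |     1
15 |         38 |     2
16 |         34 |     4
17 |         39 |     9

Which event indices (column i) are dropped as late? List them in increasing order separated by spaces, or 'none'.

16

i=0 t=3 v=2: → [0,8); WM=3
i=1 t=3 v=2: → [0,8); WM=3
i=2 t=5 v=2: → [0,8); WM=5
i=3 t=8 v=4: → [8,16); WM=8; [0,8) fires=3
i=4 t=16 v=6: → [16,24); WM=16; [8,16) fires=1
i=5 t=19 v=8: → [16,24); WM=19
i=6 t=19 v=9: → [16,24); WM=19
i=7 t=20 v=6: → [16,24); WM=20
i=8 t=24 v=3: → [24,32); WM=24; [16,24) fires=4
i=9 t=26 v=2: → [24,32); WM=26
i=10 t=27 v=1: → [24,32); WM=27
i=11 t=29 v=1: → [24,32); WM=29
i=12 t=30 v=7: → [24,32); WM=30
i=13 t=32 v=9: → [32,40); WM=32; [24,32) fires=5
i=14 t=36 v=1: → [32,40); WM=36
i=15 t=38 v=2: → [32,40); WM=38
i=16 t=34 v=4: DROP (t<38-1); WM=38
i=17 t=39 v=9: → [32,40); WM=39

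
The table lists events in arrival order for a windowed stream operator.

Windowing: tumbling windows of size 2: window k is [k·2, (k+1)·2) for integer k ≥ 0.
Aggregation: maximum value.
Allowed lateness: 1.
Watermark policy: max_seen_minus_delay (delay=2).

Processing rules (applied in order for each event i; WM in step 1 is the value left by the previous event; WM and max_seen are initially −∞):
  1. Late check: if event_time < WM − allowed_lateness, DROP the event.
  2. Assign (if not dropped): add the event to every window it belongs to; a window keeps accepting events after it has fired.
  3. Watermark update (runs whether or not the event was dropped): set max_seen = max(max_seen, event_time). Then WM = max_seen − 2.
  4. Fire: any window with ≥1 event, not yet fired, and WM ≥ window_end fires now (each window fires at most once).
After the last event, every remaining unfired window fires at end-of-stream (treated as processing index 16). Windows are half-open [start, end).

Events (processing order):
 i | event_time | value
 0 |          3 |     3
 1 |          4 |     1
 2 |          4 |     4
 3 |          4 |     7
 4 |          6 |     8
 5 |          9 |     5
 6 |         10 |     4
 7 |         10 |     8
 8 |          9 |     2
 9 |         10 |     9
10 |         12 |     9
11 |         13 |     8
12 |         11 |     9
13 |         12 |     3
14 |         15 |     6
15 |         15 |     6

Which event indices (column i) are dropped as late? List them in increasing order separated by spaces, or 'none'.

i=0 t=3 v=3: → [2,4); WM=1
i=1 t=4 v=1: → [4,6); WM=2
i=2 t=4 v=4: → [4,6); WM=2
i=3 t=4 v=7: → [4,6); WM=2
i=4 t=6 v=8: → [6,8); WM=4; [2,4) fires=3
i=5 t=9 v=5: → [8,10); WM=7; [4,6) fires=7
i=6 t=10 v=4: → [10,12); WM=8; [6,8) fires=8
i=7 t=10 v=8: → [10,12); WM=8
i=8 t=9 v=2: → [8,10); WM=8
i=9 t=10 v=9: → [10,12); WM=8
i=10 t=12 v=9: → [12,14); WM=10; [8,10) fires=5
i=11 t=13 v=8: → [12,14); WM=11
i=12 t=11 v=9: → [10,12); WM=11
i=13 t=12 v=3: → [12,14); WM=11
i=14 t=15 v=6: → [14,16); WM=13; [10,12) fires=9
i=15 t=15 v=6: → [14,16); WM=13

none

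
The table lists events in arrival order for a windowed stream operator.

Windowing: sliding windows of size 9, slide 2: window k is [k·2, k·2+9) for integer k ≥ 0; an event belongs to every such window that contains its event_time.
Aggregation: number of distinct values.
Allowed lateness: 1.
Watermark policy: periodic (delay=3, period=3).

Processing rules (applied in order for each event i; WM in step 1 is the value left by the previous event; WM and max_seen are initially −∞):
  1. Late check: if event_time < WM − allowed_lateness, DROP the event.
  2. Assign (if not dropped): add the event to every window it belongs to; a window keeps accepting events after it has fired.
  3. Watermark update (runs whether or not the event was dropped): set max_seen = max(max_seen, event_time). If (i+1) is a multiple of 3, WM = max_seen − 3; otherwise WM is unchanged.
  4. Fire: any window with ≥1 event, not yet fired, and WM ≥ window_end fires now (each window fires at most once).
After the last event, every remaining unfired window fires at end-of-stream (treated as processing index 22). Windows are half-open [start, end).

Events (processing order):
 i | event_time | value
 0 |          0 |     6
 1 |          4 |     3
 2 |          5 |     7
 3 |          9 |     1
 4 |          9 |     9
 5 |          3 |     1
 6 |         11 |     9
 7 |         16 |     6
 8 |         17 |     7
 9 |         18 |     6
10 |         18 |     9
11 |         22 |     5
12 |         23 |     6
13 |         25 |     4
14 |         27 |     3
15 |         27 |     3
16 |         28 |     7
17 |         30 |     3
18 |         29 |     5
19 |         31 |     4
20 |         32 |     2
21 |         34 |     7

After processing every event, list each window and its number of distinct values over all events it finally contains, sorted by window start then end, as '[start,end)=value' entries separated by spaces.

i=0 t=0 v=6: → [0,9); WM=−∞
i=1 t=4 v=3: → [4,13),[2,11),[0,9); WM=−∞
i=2 t=5 v=7: → [4,13),[2,11),[0,9); WM=2
i=3 t=9 v=1: → [8,17),[6,15),[4,13),[2,11); WM=2
i=4 t=9 v=9: → [8,17),[6,15),[4,13),[2,11); WM=2
i=5 t=3 v=1: → [2,11),[0,9); WM=6
i=6 t=11 v=9: → [10,19),[8,17),[6,15),[4,13); WM=6
i=7 t=16 v=6: → [16,25),[14,23),[12,21),[10,19),[8,17); WM=6
i=8 t=17 v=7: → [16,25),[14,23),[12,21),[10,19); WM=14; [0,9) fires=4 [2,11) fires=4 [4,13) fires=4
i=9 t=18 v=6: → [18,27),[16,25),[14,23),[12,21),[10,19); WM=14
i=10 t=18 v=9: → [18,27),[16,25),[14,23),[12,21),[10,19); WM=14
i=11 t=22 v=5: → [22,31),[20,29),[18,27),[16,25),[14,23); WM=19; [6,15) fires=2 [8,17) fires=3 [10,19) fires=3
i=12 t=23 v=6: → [22,31),[20,29),[18,27),[16,25); WM=19
i=13 t=25 v=4: → [24,33),[22,31),[20,29),[18,27); WM=19
i=14 t=27 v=3: → [26,35),[24,33),[22,31),[20,29); WM=24; [12,21) fires=3 [14,23) fires=4
i=15 t=27 v=3: → [26,35),[24,33),[22,31),[20,29); WM=24
i=16 t=28 v=7: → [28,37),[26,35),[24,33),[22,31),[20,29); WM=24
i=17 t=30 v=3: → [30,39),[28,37),[26,35),[24,33),[22,31); WM=27; [16,25) fires=4 [18,27) fires=4
i=18 t=29 v=5: → [28,37),[26,35),[24,33),[22,31); WM=27
i=19 t=31 v=4: → [30,39),[28,37),[26,35),[24,33); WM=27
i=20 t=32 v=2: → [32,41),[30,39),[28,37),[26,35),[24,33); WM=29; [20,29) fires=5
i=21 t=34 v=7: → [34,43),[32,41),[30,39),[28,37),[26,35); WM=29

[0,9)=4 [2,11)=4 [4,13)=4 [6,15)=2 [8,17)=3 [10,19)=3 [12,21)=3 [14,23)=4 [16,25)=4 [18,27)=4 [20,29)=5 [22,31)=5 [24,33)=5 [26,35)=5 [28,37)=5 [30,39)=4 [32,41)=2 [34,43)=1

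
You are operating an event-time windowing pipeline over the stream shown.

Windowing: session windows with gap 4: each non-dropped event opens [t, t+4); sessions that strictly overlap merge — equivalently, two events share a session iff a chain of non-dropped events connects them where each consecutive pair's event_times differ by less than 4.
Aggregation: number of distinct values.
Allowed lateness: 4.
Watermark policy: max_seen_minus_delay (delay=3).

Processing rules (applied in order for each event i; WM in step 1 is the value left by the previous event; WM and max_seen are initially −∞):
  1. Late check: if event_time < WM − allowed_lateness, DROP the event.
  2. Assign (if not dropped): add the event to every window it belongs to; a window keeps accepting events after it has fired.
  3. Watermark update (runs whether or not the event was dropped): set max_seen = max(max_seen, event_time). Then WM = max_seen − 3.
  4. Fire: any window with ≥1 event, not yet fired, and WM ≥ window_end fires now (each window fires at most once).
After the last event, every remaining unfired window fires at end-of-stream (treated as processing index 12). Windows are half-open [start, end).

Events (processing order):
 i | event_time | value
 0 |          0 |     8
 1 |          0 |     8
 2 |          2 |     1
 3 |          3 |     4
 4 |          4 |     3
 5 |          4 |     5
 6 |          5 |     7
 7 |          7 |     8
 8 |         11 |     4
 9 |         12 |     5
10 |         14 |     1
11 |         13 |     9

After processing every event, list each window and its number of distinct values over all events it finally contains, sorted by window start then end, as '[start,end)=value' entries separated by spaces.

[0,11)=6 [11,18)=4

i=0 t=0 v=8: → [0,4); WM=-3
i=1 t=0 v=8: → [0,4); WM=-3
i=2 t=2 v=1: → [0,6); WM=-1
i=3 t=3 v=4: → [0,7); WM=0
i=4 t=4 v=3: → [0,8); WM=1
i=5 t=4 v=5: → [0,8); WM=1
i=6 t=5 v=7: → [0,9); WM=2
i=7 t=7 v=8: → [0,11); WM=4
i=8 t=11 v=4: → [11,15); WM=8
i=9 t=12 v=5: → [11,16); WM=9
i=10 t=14 v=1: → [11,18); WM=11
i=11 t=13 v=9: → [11,18); WM=11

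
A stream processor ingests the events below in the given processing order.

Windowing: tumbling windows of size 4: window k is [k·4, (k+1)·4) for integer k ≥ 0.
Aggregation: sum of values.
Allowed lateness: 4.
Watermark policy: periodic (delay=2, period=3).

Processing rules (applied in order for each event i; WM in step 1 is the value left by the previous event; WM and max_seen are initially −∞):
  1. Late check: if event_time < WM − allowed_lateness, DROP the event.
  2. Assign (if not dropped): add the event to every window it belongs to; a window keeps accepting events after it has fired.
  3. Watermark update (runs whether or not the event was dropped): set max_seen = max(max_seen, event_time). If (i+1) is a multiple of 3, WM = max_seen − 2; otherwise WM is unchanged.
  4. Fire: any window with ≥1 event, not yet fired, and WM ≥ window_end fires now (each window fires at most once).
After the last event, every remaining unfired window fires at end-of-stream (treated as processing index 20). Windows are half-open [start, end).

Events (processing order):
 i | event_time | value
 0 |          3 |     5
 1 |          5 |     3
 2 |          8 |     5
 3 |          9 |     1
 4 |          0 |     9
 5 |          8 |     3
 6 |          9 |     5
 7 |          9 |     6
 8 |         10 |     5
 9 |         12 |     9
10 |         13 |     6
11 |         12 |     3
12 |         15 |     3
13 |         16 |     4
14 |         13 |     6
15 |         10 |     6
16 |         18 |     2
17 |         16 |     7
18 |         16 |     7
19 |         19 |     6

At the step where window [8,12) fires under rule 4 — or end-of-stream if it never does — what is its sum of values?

25

i=0 t=3 v=5: → [0,4); WM=−∞
i=1 t=5 v=3: → [4,8); WM=−∞
i=2 t=8 v=5: → [8,12); WM=6; [0,4) fires=5
i=3 t=9 v=1: → [8,12); WM=6
i=4 t=0 v=9: DROP (t<6-4); WM=6
i=5 t=8 v=3: → [8,12); WM=7
i=6 t=9 v=5: → [8,12); WM=7
i=7 t=9 v=6: → [8,12); WM=7
i=8 t=10 v=5: → [8,12); WM=8; [4,8) fires=3
i=9 t=12 v=9: → [12,16); WM=8
i=10 t=13 v=6: → [12,16); WM=8
i=11 t=12 v=3: → [12,16); WM=11
i=12 t=15 v=3: → [12,16); WM=11
i=13 t=16 v=4: → [16,20); WM=11
i=14 t=13 v=6: → [12,16); WM=14; [8,12) fires=25
i=15 t=10 v=6: → [8,12); WM=14
i=16 t=18 v=2: → [16,20); WM=14
i=17 t=16 v=7: → [16,20); WM=16; [12,16) fires=27
i=18 t=16 v=7: → [16,20); WM=16
i=19 t=19 v=6: → [16,20); WM=16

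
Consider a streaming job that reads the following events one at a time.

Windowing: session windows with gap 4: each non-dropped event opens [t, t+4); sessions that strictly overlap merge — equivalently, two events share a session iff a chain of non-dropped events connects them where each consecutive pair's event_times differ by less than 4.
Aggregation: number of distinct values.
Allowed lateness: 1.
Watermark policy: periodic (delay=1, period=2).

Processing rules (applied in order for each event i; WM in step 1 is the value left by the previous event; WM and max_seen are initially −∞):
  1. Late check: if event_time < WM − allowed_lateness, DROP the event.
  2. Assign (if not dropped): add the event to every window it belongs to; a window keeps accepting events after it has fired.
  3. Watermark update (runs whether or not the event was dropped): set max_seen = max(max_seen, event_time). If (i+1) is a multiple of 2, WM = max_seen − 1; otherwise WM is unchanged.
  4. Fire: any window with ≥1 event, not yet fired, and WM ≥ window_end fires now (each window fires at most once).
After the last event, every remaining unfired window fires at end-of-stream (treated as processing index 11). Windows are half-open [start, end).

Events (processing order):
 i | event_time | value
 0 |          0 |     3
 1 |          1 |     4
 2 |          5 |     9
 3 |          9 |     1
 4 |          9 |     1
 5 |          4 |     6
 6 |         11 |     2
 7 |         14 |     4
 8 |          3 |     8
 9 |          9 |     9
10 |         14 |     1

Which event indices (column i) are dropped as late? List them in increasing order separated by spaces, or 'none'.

5 8 9

i=0 t=0 v=3: → [0,4); WM=−∞
i=1 t=1 v=4: → [0,5); WM=0
i=2 t=5 v=9: → [5,9); WM=0
i=3 t=9 v=1: → [9,13); WM=8
i=4 t=9 v=1: → [9,13); WM=8
i=5 t=4 v=6: DROP (t<8-1); WM=8
i=6 t=11 v=2: → [9,15); WM=8
i=7 t=14 v=4: → [9,18); WM=13
i=8 t=3 v=8: DROP (t<13-1); WM=13
i=9 t=9 v=9: DROP (t<13-1); WM=13
i=10 t=14 v=1: → [9,18); WM=13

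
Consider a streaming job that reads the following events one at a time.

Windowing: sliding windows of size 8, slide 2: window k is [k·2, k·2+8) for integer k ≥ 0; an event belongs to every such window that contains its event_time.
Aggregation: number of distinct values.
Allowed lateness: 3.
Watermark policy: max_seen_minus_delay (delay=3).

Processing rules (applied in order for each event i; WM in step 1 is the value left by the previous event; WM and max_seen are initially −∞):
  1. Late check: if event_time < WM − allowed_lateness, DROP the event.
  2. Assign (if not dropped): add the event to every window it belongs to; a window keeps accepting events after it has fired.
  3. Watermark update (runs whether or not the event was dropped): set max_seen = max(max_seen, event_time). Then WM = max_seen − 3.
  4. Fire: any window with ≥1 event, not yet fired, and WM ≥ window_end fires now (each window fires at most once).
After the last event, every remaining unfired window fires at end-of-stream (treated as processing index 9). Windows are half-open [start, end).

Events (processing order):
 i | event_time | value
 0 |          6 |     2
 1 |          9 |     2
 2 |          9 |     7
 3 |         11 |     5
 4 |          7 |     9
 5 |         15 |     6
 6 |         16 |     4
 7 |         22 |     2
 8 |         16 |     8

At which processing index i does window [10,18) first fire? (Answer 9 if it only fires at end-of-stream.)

i=0 t=6 v=2: → [6,14),[4,12),[2,10),[0,8); WM=3
i=1 t=9 v=2: → [8,16),[6,14),[4,12),[2,10); WM=6
i=2 t=9 v=7: → [8,16),[6,14),[4,12),[2,10); WM=6
i=3 t=11 v=5: → [10,18),[8,16),[6,14),[4,12); WM=8; [0,8) fires=1
i=4 t=7 v=9: → [6,14),[4,12),[2,10),[0,8); WM=8
i=5 t=15 v=6: → [14,22),[12,20),[10,18),[8,16); WM=12; [2,10) fires=3 [4,12) fires=4
i=6 t=16 v=4: → [16,24),[14,22),[12,20),[10,18); WM=13
i=7 t=22 v=2: → [22,30),[20,28),[18,26),[16,24); WM=19; [6,14) fires=4 [8,16) fires=4 [10,18) fires=3
i=8 t=16 v=8: → [16,24),[14,22),[12,20),[10,18); WM=19

7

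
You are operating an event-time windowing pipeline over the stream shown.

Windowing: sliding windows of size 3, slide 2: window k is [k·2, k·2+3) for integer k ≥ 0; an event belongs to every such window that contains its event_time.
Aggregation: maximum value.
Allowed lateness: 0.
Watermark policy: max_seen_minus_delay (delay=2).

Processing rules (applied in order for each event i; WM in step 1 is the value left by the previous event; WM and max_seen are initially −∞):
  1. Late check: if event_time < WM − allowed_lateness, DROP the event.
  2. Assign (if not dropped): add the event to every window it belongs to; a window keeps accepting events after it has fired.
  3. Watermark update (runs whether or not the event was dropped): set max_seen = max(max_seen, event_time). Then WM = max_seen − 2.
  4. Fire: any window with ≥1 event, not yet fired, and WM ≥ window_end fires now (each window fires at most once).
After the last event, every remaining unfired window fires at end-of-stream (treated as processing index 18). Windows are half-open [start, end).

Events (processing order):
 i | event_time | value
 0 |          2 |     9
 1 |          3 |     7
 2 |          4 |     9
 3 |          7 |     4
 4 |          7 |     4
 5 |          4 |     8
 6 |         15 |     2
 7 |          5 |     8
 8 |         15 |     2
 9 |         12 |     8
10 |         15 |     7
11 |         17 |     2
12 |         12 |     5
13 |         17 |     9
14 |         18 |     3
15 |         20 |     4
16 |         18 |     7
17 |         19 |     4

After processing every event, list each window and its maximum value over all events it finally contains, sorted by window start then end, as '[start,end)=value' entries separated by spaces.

[0,3)=9 [2,5)=9 [4,7)=9 [6,9)=4 [14,17)=7 [16,19)=9 [18,21)=7 [20,23)=4

i=0 t=2 v=9: → [2,5),[0,3); WM=0
i=1 t=3 v=7: → [2,5); WM=1
i=2 t=4 v=9: → [4,7),[2,5); WM=2
i=3 t=7 v=4: → [6,9); WM=5; [0,3) fires=9 [2,5) fires=9
i=4 t=7 v=4: → [6,9); WM=5
i=5 t=4 v=8: DROP (t<5-0); WM=5
i=6 t=15 v=2: → [14,17); WM=13; [4,7) fires=9 [6,9) fires=4
i=7 t=5 v=8: DROP (t<13-0); WM=13
i=8 t=15 v=2: → [14,17); WM=13
i=9 t=12 v=8: DROP (t<13-0); WM=13
i=10 t=15 v=7: → [14,17); WM=13
i=11 t=17 v=2: → [16,19); WM=15
i=12 t=12 v=5: DROP (t<15-0); WM=15
i=13 t=17 v=9: → [16,19); WM=15
i=14 t=18 v=3: → [18,21),[16,19); WM=16
i=15 t=20 v=4: → [20,23),[18,21); WM=18; [14,17) fires=7
i=16 t=18 v=7: → [18,21),[16,19); WM=18
i=17 t=19 v=4: → [18,21); WM=18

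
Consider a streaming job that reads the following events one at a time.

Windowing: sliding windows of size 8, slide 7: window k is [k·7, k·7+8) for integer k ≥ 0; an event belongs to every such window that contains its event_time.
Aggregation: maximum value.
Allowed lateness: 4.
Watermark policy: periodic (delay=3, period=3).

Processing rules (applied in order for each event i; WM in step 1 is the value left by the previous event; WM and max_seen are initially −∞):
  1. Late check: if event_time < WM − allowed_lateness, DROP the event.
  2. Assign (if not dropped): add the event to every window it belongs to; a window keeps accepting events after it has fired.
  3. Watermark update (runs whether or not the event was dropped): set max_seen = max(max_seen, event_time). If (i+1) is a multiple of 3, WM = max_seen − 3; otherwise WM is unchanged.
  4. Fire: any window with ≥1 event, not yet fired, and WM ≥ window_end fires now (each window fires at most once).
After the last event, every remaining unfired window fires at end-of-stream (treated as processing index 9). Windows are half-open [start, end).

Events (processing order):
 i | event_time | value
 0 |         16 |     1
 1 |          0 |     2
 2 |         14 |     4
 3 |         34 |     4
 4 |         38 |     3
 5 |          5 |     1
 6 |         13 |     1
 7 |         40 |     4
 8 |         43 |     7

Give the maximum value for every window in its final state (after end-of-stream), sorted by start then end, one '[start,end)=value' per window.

[0,8)=2 [7,15)=4 [14,22)=4 [28,36)=4 [35,43)=4 [42,50)=7

i=0 t=16 v=1: → [14,22); WM=−∞
i=1 t=0 v=2: → [0,8); WM=−∞
i=2 t=14 v=4: → [14,22),[7,15); WM=13; [0,8) fires=2
i=3 t=34 v=4: → [28,36); WM=13
i=4 t=38 v=3: → [35,43); WM=13
i=5 t=5 v=1: DROP (t<13-4); WM=35; [7,15) fires=4 [14,22) fires=4
i=6 t=13 v=1: DROP (t<35-4); WM=35
i=7 t=40 v=4: → [35,43); WM=35
i=8 t=43 v=7: → [42,50); WM=40; [28,36) fires=4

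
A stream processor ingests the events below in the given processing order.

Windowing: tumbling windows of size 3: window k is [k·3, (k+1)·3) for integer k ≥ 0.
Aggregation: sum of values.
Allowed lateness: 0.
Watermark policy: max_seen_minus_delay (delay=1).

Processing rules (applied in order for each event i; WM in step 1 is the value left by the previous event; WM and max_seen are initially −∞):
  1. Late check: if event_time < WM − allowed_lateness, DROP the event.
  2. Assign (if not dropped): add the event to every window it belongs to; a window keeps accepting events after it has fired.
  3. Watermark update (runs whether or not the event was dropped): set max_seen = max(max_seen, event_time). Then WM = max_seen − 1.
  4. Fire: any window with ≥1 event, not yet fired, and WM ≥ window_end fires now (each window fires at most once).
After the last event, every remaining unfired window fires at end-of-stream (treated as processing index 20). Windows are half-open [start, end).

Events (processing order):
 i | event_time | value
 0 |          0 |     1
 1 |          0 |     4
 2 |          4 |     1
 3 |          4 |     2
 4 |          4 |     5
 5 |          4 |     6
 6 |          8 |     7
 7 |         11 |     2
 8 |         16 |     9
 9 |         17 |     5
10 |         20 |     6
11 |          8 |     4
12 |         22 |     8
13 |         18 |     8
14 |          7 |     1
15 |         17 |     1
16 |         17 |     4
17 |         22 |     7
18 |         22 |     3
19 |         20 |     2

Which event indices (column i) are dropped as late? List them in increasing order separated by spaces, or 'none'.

11 13 14 15 16 19

i=0 t=0 v=1: → [0,3); WM=-1
i=1 t=0 v=4: → [0,3); WM=-1
i=2 t=4 v=1: → [3,6); WM=3; [0,3) fires=5
i=3 t=4 v=2: → [3,6); WM=3
i=4 t=4 v=5: → [3,6); WM=3
i=5 t=4 v=6: → [3,6); WM=3
i=6 t=8 v=7: → [6,9); WM=7; [3,6) fires=14
i=7 t=11 v=2: → [9,12); WM=10; [6,9) fires=7
i=8 t=16 v=9: → [15,18); WM=15; [9,12) fires=2
i=9 t=17 v=5: → [15,18); WM=16
i=10 t=20 v=6: → [18,21); WM=19; [15,18) fires=14
i=11 t=8 v=4: DROP (t<19-0); WM=19
i=12 t=22 v=8: → [21,24); WM=21; [18,21) fires=6
i=13 t=18 v=8: DROP (t<21-0); WM=21
i=14 t=7 v=1: DROP (t<21-0); WM=21
i=15 t=17 v=1: DROP (t<21-0); WM=21
i=16 t=17 v=4: DROP (t<21-0); WM=21
i=17 t=22 v=7: → [21,24); WM=21
i=18 t=22 v=3: → [21,24); WM=21
i=19 t=20 v=2: DROP (t<21-0); WM=21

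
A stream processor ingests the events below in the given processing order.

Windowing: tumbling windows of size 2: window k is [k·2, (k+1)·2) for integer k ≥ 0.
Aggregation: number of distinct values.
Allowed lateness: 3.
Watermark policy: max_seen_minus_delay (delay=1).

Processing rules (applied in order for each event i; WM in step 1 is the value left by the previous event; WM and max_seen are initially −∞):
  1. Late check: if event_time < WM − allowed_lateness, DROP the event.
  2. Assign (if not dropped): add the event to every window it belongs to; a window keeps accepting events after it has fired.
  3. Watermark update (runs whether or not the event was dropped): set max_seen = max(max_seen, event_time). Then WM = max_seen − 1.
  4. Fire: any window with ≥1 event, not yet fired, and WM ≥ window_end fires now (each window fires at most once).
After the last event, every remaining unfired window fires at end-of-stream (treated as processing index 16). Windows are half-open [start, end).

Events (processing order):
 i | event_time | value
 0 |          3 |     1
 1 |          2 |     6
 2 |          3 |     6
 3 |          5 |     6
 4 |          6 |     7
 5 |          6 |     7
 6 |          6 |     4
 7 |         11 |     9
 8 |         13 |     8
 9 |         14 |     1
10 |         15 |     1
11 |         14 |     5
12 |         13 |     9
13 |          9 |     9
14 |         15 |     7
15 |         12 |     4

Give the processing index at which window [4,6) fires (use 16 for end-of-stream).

i=0 t=3 v=1: → [2,4); WM=2
i=1 t=2 v=6: → [2,4); WM=2
i=2 t=3 v=6: → [2,4); WM=2
i=3 t=5 v=6: → [4,6); WM=4; [2,4) fires=2
i=4 t=6 v=7: → [6,8); WM=5
i=5 t=6 v=7: → [6,8); WM=5
i=6 t=6 v=4: → [6,8); WM=5
i=7 t=11 v=9: → [10,12); WM=10; [4,6) fires=1 [6,8) fires=2
i=8 t=13 v=8: → [12,14); WM=12; [10,12) fires=1
i=9 t=14 v=1: → [14,16); WM=13
i=10 t=15 v=1: → [14,16); WM=14; [12,14) fires=1
i=11 t=14 v=5: → [14,16); WM=14
i=12 t=13 v=9: → [12,14); WM=14
i=13 t=9 v=9: DROP (t<14-3); WM=14
i=14 t=15 v=7: → [14,16); WM=14
i=15 t=12 v=4: → [12,14); WM=14

7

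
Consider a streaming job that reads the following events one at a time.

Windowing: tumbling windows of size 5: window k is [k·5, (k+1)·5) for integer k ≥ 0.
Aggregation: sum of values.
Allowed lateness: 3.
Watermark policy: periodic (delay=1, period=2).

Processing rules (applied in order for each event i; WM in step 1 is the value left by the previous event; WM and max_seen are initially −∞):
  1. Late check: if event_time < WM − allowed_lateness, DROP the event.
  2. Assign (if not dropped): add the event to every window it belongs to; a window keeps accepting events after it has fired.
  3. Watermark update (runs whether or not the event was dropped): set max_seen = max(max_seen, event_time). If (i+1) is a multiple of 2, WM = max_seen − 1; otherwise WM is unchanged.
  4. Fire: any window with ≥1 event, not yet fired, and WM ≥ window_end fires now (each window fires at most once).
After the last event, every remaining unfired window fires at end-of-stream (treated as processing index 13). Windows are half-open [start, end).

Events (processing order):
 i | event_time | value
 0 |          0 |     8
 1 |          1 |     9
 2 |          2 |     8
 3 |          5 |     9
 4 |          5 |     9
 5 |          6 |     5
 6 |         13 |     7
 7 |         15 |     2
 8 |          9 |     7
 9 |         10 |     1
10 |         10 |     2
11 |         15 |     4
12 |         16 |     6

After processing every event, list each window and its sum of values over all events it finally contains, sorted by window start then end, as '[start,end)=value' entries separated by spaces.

[0,5)=25 [5,10)=23 [10,15)=7 [15,20)=12

i=0 t=0 v=8: → [0,5); WM=−∞
i=1 t=1 v=9: → [0,5); WM=0
i=2 t=2 v=8: → [0,5); WM=0
i=3 t=5 v=9: → [5,10); WM=4
i=4 t=5 v=9: → [5,10); WM=4
i=5 t=6 v=5: → [5,10); WM=5; [0,5) fires=25
i=6 t=13 v=7: → [10,15); WM=5
i=7 t=15 v=2: → [15,20); WM=14; [5,10) fires=23
i=8 t=9 v=7: DROP (t<14-3); WM=14
i=9 t=10 v=1: DROP (t<14-3); WM=14
i=10 t=10 v=2: DROP (t<14-3); WM=14
i=11 t=15 v=4: → [15,20); WM=14
i=12 t=16 v=6: → [15,20); WM=14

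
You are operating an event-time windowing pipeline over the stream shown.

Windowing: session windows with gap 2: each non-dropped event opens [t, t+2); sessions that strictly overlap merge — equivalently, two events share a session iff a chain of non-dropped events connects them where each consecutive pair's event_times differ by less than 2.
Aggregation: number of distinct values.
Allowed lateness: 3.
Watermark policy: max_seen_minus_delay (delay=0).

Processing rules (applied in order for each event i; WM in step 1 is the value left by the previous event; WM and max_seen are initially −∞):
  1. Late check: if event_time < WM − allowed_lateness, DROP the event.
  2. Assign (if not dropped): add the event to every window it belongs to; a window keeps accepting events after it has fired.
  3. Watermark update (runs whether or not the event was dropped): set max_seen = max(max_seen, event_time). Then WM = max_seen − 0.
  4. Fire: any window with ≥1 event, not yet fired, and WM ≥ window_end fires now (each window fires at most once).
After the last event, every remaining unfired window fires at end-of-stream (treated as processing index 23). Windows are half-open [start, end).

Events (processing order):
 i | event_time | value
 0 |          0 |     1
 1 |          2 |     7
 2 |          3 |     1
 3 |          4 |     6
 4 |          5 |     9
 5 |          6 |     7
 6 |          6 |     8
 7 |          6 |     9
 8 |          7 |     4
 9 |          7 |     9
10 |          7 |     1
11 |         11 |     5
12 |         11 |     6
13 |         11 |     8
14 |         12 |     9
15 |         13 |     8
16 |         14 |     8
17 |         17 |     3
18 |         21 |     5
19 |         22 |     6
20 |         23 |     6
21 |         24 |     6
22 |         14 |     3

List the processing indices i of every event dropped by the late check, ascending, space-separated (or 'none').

22

i=0 t=0 v=1: → [0,2); WM=0
i=1 t=2 v=7: → [2,4); WM=2
i=2 t=3 v=1: → [2,5); WM=3
i=3 t=4 v=6: → [2,6); WM=4
i=4 t=5 v=9: → [2,7); WM=5
i=5 t=6 v=7: → [2,8); WM=6
i=6 t=6 v=8: → [2,8); WM=6
i=7 t=6 v=9: → [2,8); WM=6
i=8 t=7 v=4: → [2,9); WM=7
i=9 t=7 v=9: → [2,9); WM=7
i=10 t=7 v=1: → [2,9); WM=7
i=11 t=11 v=5: → [11,13); WM=11
i=12 t=11 v=6: → [11,13); WM=11
i=13 t=11 v=8: → [11,13); WM=11
i=14 t=12 v=9: → [11,14); WM=12
i=15 t=13 v=8: → [11,15); WM=13
i=16 t=14 v=8: → [11,16); WM=14
i=17 t=17 v=3: → [17,19); WM=17
i=18 t=21 v=5: → [21,23); WM=21
i=19 t=22 v=6: → [21,24); WM=22
i=20 t=23 v=6: → [21,25); WM=23
i=21 t=24 v=6: → [21,26); WM=24
i=22 t=14 v=3: DROP (t<24-3); WM=24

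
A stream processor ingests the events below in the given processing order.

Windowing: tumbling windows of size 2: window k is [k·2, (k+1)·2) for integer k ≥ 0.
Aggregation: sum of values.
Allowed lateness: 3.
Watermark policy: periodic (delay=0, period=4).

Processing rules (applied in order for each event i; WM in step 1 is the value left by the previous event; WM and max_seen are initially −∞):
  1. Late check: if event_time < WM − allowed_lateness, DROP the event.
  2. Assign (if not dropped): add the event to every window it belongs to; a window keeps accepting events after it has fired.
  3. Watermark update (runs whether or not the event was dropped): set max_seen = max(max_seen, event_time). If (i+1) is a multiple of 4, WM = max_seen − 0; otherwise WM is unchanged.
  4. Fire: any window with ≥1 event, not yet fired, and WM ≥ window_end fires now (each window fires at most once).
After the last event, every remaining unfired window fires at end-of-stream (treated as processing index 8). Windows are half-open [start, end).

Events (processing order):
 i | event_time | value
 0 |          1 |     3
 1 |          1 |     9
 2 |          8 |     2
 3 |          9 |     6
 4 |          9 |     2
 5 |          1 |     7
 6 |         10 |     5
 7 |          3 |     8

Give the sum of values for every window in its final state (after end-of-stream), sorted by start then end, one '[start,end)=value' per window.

[0,2)=12 [8,10)=10 [10,12)=5

i=0 t=1 v=3: → [0,2); WM=−∞
i=1 t=1 v=9: → [0,2); WM=−∞
i=2 t=8 v=2: → [8,10); WM=−∞
i=3 t=9 v=6: → [8,10); WM=9; [0,2) fires=12
i=4 t=9 v=2: → [8,10); WM=9
i=5 t=1 v=7: DROP (t<9-3); WM=9
i=6 t=10 v=5: → [10,12); WM=9
i=7 t=3 v=8: DROP (t<9-3); WM=10; [8,10) fires=10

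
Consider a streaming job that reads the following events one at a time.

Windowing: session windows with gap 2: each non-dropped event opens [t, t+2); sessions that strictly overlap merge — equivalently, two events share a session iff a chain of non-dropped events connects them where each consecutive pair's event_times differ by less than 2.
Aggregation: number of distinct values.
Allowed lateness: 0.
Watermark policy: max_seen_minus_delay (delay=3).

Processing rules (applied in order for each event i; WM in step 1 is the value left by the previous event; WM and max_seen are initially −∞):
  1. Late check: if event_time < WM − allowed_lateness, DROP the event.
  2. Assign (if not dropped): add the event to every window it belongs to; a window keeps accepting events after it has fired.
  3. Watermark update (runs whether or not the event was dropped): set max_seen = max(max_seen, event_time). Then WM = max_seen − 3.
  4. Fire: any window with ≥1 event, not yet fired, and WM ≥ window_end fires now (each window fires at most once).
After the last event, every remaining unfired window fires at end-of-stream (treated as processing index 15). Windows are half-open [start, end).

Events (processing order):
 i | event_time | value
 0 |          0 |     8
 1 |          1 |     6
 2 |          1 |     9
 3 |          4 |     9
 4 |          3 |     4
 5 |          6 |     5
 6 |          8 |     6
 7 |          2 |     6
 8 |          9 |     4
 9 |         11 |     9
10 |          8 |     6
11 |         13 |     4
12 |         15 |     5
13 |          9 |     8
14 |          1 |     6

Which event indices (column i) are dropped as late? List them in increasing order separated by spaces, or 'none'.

i=0 t=0 v=8: → [0,2); WM=-3
i=1 t=1 v=6: → [0,3); WM=-2
i=2 t=1 v=9: → [0,3); WM=-2
i=3 t=4 v=9: → [4,6); WM=1
i=4 t=3 v=4: → [3,6); WM=1
i=5 t=6 v=5: → [6,8); WM=3
i=6 t=8 v=6: → [8,10); WM=5
i=7 t=2 v=6: DROP (t<5-0); WM=5
i=8 t=9 v=4: → [8,11); WM=6
i=9 t=11 v=9: → [11,13); WM=8
i=10 t=8 v=6: → [8,11); WM=8
i=11 t=13 v=4: → [13,15); WM=10
i=12 t=15 v=5: → [15,17); WM=12
i=13 t=9 v=8: DROP (t<12-0); WM=12
i=14 t=1 v=6: DROP (t<12-0); WM=12

7 13 14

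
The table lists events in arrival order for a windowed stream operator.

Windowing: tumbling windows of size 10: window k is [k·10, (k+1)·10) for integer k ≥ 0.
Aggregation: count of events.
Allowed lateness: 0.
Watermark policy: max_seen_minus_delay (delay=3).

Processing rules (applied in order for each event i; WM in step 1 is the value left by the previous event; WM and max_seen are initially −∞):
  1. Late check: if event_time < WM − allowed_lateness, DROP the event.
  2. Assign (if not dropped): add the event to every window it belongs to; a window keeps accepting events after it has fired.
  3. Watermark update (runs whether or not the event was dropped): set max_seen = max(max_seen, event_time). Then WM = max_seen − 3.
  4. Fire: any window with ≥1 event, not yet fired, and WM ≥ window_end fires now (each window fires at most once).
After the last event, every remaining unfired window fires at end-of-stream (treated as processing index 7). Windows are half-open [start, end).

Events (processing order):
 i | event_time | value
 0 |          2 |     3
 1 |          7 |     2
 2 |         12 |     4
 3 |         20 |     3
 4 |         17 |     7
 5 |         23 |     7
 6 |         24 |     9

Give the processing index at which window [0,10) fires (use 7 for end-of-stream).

3

i=0 t=2 v=3: → [0,10); WM=-1
i=1 t=7 v=2: → [0,10); WM=4
i=2 t=12 v=4: → [10,20); WM=9
i=3 t=20 v=3: → [20,30); WM=17; [0,10) fires=2
i=4 t=17 v=7: → [10,20); WM=17
i=5 t=23 v=7: → [20,30); WM=20; [10,20) fires=2
i=6 t=24 v=9: → [20,30); WM=21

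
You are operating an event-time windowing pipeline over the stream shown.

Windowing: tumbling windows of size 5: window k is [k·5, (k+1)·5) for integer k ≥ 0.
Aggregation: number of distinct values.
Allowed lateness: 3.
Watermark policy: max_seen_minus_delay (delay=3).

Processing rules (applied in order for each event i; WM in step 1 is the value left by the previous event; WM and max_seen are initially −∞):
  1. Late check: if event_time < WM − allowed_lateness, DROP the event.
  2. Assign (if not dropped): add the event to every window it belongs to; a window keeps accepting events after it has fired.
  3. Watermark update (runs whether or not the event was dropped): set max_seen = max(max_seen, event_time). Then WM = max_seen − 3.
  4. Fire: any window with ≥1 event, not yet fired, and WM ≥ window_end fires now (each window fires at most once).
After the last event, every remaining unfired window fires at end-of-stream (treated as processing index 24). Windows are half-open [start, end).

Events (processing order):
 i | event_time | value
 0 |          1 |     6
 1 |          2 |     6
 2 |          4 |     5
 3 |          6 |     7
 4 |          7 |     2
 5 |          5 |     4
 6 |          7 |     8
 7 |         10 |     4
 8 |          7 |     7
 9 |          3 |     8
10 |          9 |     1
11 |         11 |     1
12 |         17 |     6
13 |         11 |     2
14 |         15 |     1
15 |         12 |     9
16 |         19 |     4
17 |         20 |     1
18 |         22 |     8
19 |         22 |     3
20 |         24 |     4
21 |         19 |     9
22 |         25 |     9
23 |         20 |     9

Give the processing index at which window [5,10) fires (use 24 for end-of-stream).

i=0 t=1 v=6: → [0,5); WM=-2
i=1 t=2 v=6: → [0,5); WM=-1
i=2 t=4 v=5: → [0,5); WM=1
i=3 t=6 v=7: → [5,10); WM=3
i=4 t=7 v=2: → [5,10); WM=4
i=5 t=5 v=4: → [5,10); WM=4
i=6 t=7 v=8: → [5,10); WM=4
i=7 t=10 v=4: → [10,15); WM=7; [0,5) fires=2
i=8 t=7 v=7: → [5,10); WM=7
i=9 t=3 v=8: DROP (t<7-3); WM=7
i=10 t=9 v=1: → [5,10); WM=7
i=11 t=11 v=1: → [10,15); WM=8
i=12 t=17 v=6: → [15,20); WM=14; [5,10) fires=5
i=13 t=11 v=2: → [10,15); WM=14
i=14 t=15 v=1: → [15,20); WM=14
i=15 t=12 v=9: → [10,15); WM=14
i=16 t=19 v=4: → [15,20); WM=16; [10,15) fires=4
i=17 t=20 v=1: → [20,25); WM=17
i=18 t=22 v=8: → [20,25); WM=19
i=19 t=22 v=3: → [20,25); WM=19
i=20 t=24 v=4: → [20,25); WM=21; [15,20) fires=3
i=21 t=19 v=9: → [15,20); WM=21
i=22 t=25 v=9: → [25,30); WM=22
i=23 t=20 v=9: → [20,25); WM=22

12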